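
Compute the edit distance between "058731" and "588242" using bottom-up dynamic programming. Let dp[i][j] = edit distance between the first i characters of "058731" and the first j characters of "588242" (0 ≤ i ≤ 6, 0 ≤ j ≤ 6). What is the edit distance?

   ''  5  8  8  2  4  2
''  0  1  2  3  4  5  6
 0  1  1  2  3  4  5  6
 5  2  1  2  3  4  5  6
 8  3  2  1  2  3  4  5
 7  4  3  2  2  3  4  5
 3  5  4  3  3  3  4  5
 1  6  5  4  4  4  4  5

5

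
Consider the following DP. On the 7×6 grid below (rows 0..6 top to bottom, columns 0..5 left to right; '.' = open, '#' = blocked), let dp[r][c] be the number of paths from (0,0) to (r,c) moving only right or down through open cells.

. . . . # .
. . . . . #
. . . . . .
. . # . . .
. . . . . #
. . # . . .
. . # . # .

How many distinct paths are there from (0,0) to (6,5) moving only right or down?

54

r\c   0   1   2   3   4   5
  0   1   1   1   1   0   0
  1   1   2   3   4   4   0
  2   1   3   6  10  14  14
  3   1   4   0  10  24  38
  4   1   5   5  15  39   0
  5   1   6   0  15  54  54
  6   1   7   0  15   0  54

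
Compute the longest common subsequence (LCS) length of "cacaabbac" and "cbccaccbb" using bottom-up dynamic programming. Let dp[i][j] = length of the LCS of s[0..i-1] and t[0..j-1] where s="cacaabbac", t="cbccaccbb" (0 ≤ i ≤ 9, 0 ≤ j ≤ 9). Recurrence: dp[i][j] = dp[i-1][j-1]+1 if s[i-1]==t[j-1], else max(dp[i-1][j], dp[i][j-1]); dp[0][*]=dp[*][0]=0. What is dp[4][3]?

   ''  c  b  c  c  a  c  c  b  b
''  0  0  0  0  0  0  0  0  0  0
 c  0  1  1  1  1  1  1  1  1  1
 a  0  1  1  1  1  2  2  2  2  2
 c  0  1  1  2  2  2  3  3  3  3
 a  0  1  1  2  2  3  3  3  3  3
 a  0  1  1  2  2  3  3  3  3  3
 b  0  1  2  2  2  3  3  3  4  4
 b  0  1  2  2  2  3  3  3  4  5
 a  0  1  2  2  2  3  3  3  4  5
 c  0  1  2  3  3  3  4  4  4  5

2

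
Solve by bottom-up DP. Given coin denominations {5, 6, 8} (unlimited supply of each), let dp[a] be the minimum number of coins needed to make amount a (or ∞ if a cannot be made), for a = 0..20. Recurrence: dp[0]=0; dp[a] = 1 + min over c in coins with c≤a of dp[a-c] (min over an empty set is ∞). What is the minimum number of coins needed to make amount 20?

 a  0  1  2  3  4  5  6  7  8  9 10 11 12 13 14 15 16 17 18 19 20
dp  0  -  -  -  -  1  1  -  1  -  2  2  2  2  2  3  2  3  3  3  3
(- denotes ∞ / unreachable)

3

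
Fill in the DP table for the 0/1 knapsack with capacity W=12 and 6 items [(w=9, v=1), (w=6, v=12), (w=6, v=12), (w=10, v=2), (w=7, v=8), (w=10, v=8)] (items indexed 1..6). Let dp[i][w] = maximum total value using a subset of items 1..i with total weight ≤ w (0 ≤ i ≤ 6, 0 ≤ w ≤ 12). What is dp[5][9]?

i\w   0   1   2   3   4   5   6   7   8   9  10  11  12
  0   0   0   0   0   0   0   0   0   0   0   0   0   0
  1   0   0   0   0   0   0   0   0   0   1   1   1   1
  2   0   0   0   0   0   0  12  12  12  12  12  12  12
  3   0   0   0   0   0   0  12  12  12  12  12  12  24
  4   0   0   0   0   0   0  12  12  12  12  12  12  24
  5   0   0   0   0   0   0  12  12  12  12  12  12  24
  6   0   0   0   0   0   0  12  12  12  12  12  12  24

12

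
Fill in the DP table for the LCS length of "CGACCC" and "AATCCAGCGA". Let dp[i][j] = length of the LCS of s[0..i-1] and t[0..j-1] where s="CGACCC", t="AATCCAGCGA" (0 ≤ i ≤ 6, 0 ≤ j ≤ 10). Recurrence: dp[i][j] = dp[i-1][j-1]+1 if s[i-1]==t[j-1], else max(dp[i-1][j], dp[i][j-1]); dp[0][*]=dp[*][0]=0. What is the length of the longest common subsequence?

4

   ''  A  A  T  C  C  A  G  C  G  A
''  0  0  0  0  0  0  0  0  0  0  0
 C  0  0  0  0  1  1  1  1  1  1  1
 G  0  0  0  0  1  1  1  2  2  2  2
 A  0  1  1  1  1  1  2  2  2  2  3
 C  0  1  1  1  2  2  2  2  3  3  3
 C  0  1  1  1  2  3  3  3  3  3  3
 C  0  1  1  1  2  3  3  3  4  4  4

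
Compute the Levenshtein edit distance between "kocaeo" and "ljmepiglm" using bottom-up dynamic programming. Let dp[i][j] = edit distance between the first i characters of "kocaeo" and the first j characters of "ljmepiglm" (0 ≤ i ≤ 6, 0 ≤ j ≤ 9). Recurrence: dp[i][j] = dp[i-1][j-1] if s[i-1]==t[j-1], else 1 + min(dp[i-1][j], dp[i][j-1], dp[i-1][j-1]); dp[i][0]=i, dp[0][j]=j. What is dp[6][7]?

   ''  l  j  m  e  p  i  g  l  m
''  0  1  2  3  4  5  6  7  8  9
 k  1  1  2  3  4  5  6  7  8  9
 o  2  2  2  3  4  5  6  7  8  9
 c  3  3  3  3  4  5  6  7  8  9
 a  4  4  4  4  4  5  6  7  8  9
 e  5  5  5  5  4  5  6  7  8  9
 o  6  6  6  6  5  5  6  7  8  9

7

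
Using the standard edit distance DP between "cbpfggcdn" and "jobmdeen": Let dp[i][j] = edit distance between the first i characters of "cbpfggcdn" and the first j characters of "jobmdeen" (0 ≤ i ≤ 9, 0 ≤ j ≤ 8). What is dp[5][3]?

   ''  j  o  b  m  d  e  e  n
''  0  1  2  3  4  5  6  7  8
 c  1  1  2  3  4  5  6  7  8
 b  2  2  2  2  3  4  5  6  7
 p  3  3  3  3  3  4  5  6  7
 f  4  4  4  4  4  4  5  6  7
 g  5  5  5  5  5  5  5  6  7
 g  6  6  6  6  6  6  6  6  7
 c  7  7  7  7  7  7  7  7  7
 d  8  8  8  8  8  7  8  8  8
 n  9  9  9  9  9  8  8  9  8

5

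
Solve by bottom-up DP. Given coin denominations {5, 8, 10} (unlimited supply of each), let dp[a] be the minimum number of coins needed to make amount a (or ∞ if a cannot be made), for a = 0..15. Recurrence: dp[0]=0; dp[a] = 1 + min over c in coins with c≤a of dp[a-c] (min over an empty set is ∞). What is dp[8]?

 a  0  1  2  3  4  5  6  7  8  9 10 11 12 13 14 15
dp  0  -  -  -  -  1  -  -  1  -  1  -  -  2  -  2
(- denotes ∞ / unreachable)

1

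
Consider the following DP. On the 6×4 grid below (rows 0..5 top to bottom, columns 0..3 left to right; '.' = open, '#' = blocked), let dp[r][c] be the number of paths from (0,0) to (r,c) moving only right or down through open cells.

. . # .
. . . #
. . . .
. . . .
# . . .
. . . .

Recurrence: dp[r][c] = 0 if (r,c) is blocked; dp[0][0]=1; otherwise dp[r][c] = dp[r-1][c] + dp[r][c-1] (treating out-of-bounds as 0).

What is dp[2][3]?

r\c   0   1   2   3
  0   1   1   0   0
  1   1   2   2   0
  2   1   3   5   5
  3   1   4   9  14
  4   0   4  13  27
  5   0   4  17  44

5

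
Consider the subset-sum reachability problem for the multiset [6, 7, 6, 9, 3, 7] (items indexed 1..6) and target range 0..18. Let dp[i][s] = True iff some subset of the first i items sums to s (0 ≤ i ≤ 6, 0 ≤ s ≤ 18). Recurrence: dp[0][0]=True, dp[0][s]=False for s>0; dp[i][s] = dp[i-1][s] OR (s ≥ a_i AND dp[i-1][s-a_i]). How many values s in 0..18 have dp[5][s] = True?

11

i\s   0   1   2   3   4   5   6   7   8   9  10  11  12  13  14  15  16  17  18
  0   T   F   F   F   F   F   F   F   F   F   F   F   F   F   F   F   F   F   F
  1   T   F   F   F   F   F   T   F   F   F   F   F   F   F   F   F   F   F   F
  2   T   F   F   F   F   F   T   T   F   F   F   F   F   T   F   F   F   F   F
  3   T   F   F   F   F   F   T   T   F   F   F   F   T   T   F   F   F   F   F
  4   T   F   F   F   F   F   T   T   F   T   F   F   T   T   F   T   T   F   F
  5   T   F   F   T   F   F   T   T   F   T   T   F   T   T   F   T   T   F   T
  6   T   F   F   T   F   F   T   T   F   T   T   F   T   T   T   T   T   T   T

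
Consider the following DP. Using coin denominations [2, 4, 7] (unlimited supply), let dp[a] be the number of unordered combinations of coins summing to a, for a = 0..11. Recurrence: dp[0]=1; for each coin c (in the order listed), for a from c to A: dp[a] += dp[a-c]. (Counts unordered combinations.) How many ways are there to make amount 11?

after  coin     0     1     2     3     4     5     6     7     8     9    10    11
          2     1     0     1     0     1     0     1     0     1     0     1     0
          4     1     0     1     0     2     0     2     0     3     0     3     0
          7     1     0     1     0     2     0     2     1     3     1     3     2

2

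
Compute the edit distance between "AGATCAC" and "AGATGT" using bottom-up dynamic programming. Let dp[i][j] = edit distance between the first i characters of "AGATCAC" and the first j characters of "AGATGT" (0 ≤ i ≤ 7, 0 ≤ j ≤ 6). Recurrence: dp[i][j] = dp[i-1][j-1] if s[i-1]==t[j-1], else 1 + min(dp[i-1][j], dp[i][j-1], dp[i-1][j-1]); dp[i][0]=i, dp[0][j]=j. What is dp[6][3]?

   ''  A  G  A  T  G  T
''  0  1  2  3  4  5  6
 A  1  0  1  2  3  4  5
 G  2  1  0  1  2  3  4
 A  3  2  1  0  1  2  3
 T  4  3  2  1  0  1  2
 C  5  4  3  2  1  1  2
 A  6  5  4  3  2  2  2
 C  7  6  5  4  3  3  3

3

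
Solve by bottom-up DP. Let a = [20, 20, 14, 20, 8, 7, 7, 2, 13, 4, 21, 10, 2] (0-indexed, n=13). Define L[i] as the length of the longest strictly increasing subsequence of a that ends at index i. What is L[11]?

   i    0    1    2    3    4    5    6    7    8    9   10   11   12
a[i]   20   20   14   20    8    7    7    2   13    4   21   10    2
L[i]    1    1    1    2    1    1    1    1    2    2    3    3    1

3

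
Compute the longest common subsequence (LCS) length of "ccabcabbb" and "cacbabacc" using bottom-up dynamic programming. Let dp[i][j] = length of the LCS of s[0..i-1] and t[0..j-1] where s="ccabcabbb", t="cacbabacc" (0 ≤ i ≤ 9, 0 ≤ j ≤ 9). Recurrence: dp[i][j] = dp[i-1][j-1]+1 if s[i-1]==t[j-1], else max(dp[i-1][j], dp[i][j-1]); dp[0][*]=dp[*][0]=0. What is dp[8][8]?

5

   ''  c  a  c  b  a  b  a  c  c
''  0  0  0  0  0  0  0  0  0  0
 c  0  1  1  1  1  1  1  1  1  1
 c  0  1  1  2  2  2  2  2  2  2
 a  0  1  2  2  2  3  3  3  3  3
 b  0  1  2  2  3  3  4  4  4  4
 c  0  1  2  3  3  3  4  4  5  5
 a  0  1  2  3  3  4  4  5  5  5
 b  0  1  2  3  4  4  5  5  5  5
 b  0  1  2  3  4  4  5  5  5  5
 b  0  1  2  3  4  4  5  5  5  5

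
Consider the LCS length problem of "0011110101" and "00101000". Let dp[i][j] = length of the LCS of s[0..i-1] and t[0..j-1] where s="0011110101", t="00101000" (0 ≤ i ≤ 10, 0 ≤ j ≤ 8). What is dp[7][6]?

   ''  0  0  1  0  1  0  0  0
''  0  0  0  0  0  0  0  0  0
 0  0  1  1  1  1  1  1  1  1
 0  0  1  2  2  2  2  2  2  2
 1  0  1  2  3  3  3  3  3  3
 1  0  1  2  3  3  4  4  4  4
 1  0  1  2  3  3  4  4  4  4
 1  0  1  2  3  3  4  4  4  4
 0  0  1  2  3  4  4  5  5  5
 1  0  1  2  3  4  5  5  5  5
 0  0  1  2  3  4  5  6  6  6
 1  0  1  2  3  4  5  6  6  6

5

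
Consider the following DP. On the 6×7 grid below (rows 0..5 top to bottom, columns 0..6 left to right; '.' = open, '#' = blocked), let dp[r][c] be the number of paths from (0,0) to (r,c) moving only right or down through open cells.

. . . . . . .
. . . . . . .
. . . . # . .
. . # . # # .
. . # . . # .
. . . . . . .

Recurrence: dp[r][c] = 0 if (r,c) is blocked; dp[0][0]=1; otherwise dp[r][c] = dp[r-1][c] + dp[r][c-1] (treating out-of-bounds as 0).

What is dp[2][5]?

6

r\c   0   1   2   3   4   5   6
  0   1   1   1   1   1   1   1
  1   1   2   3   4   5   6   7
  2   1   3   6  10   0   6  13
  3   1   4   0  10   0   0  13
  4   1   5   0  10  10   0  13
  5   1   6   6  16  26  26  39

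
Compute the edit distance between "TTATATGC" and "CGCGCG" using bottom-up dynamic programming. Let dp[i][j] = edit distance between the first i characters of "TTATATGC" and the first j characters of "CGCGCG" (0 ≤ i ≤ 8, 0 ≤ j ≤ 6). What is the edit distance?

7

   ''  C  G  C  G  C  G
''  0  1  2  3  4  5  6
 T  1  1  2  3  4  5  6
 T  2  2  2  3  4  5  6
 A  3  3  3  3  4  5  6
 T  4  4  4  4  4  5  6
 A  5  5  5  5  5  5  6
 T  6  6  6  6  6  6  6
 G  7  7  6  7  6  7  6
 C  8  7  7  6  7  6  7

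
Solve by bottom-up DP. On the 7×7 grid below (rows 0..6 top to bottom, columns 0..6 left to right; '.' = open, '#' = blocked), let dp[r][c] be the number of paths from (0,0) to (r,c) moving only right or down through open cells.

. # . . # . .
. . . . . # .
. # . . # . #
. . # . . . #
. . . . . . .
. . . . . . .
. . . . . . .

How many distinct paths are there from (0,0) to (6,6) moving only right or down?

r\c   0   1   2   3   4   5   6
  0   1   0   0   0   0   0   0
  1   1   1   1   1   1   0   0
  2   1   0   1   2   0   0   0
  3   1   1   0   2   2   2   0
  4   1   2   2   4   6   8   8
  5   1   3   5   9  15  23  31
  6   1   4   9  18  33  56  87

87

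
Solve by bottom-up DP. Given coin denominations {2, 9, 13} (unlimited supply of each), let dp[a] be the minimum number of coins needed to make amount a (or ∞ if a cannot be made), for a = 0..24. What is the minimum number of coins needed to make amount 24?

3

 a  0  1  2  3  4  5  6  7  8  9 10 11 12 13 14 15 16 17 18 19 20 21 22 23 24
dp  0  -  1  -  2  -  3  -  4  1  5  2  6  1  7  2  8  3  2  4  3  5  2  6  3
(- denotes ∞ / unreachable)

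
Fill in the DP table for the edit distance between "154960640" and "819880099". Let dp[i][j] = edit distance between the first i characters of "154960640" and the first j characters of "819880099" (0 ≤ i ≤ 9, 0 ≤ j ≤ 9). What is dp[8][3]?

7

   ''  8  1  9  8  8  0  0  9  9
''  0  1  2  3  4  5  6  7  8  9
 1  1  1  1  2  3  4  5  6  7  8
 5  2  2  2  2  3  4  5  6  7  8
 4  3  3  3  3  3  4  5  6  7  8
 9  4  4  4  3  4  4  5  6  6  7
 6  5  5  5  4  4  5  5  6  7  7
 0  6  6  6  5  5  5  5  5  6  7
 6  7  7  7  6  6  6  6  6  6  7
 4  8  8  8  7  7  7  7  7  7  7
 0  9  9  9  8  8  8  7  7  8  8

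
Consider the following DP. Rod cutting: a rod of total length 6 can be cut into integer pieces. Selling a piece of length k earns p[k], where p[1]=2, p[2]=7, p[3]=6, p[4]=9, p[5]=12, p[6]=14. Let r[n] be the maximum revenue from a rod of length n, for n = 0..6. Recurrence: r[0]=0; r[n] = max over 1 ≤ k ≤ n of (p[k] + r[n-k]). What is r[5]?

   n    0    1    2    3    4    5    6
r[n]    0    2    7    9   14   16   21

16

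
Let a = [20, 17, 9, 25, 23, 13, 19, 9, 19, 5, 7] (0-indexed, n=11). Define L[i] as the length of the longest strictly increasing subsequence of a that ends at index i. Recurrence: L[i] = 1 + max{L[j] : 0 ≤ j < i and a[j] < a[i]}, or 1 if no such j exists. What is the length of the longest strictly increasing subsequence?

3

   i    0    1    2    3    4    5    6    7    8    9   10
a[i]   20   17    9   25   23   13   19    9   19    5    7
L[i]    1    1    1    2    2    2    3    1    3    1    2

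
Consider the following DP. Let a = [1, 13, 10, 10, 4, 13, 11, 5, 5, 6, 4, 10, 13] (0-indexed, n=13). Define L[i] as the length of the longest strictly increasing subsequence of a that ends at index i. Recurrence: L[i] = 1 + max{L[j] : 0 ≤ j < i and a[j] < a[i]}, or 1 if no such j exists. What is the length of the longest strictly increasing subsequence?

   i    0    1    2    3    4    5    6    7    8    9   10   11   12
a[i]    1   13   10   10    4   13   11    5    5    6    4   10   13
L[i]    1    2    2    2    2    3    3    3    3    4    2    5    6

6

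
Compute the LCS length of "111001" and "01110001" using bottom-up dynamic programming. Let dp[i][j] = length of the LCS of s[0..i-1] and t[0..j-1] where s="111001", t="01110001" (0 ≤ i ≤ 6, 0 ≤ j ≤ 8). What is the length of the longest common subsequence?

6

   ''  0  1  1  1  0  0  0  1
''  0  0  0  0  0  0  0  0  0
 1  0  0  1  1  1  1  1  1  1
 1  0  0  1  2  2  2  2  2  2
 1  0  0  1  2  3  3  3  3  3
 0  0  1  1  2  3  4  4  4  4
 0  0  1  1  2  3  4  5  5  5
 1  0  1  2  2  3  4  5  5  6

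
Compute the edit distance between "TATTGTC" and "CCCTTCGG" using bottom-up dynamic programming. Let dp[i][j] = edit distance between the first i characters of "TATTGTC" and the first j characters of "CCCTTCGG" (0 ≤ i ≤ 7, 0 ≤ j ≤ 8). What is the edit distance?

   ''  C  C  C  T  T  C  G  G
''  0  1  2  3  4  5  6  7  8
 T  1  1  2  3  3  4  5  6  7
 A  2  2  2  3  4  4  5  6  7
 T  3  3  3  3  3  4  5  6  7
 T  4  4  4  4  3  3  4  5  6
 G  5  5  5  5  4  4  4  4  5
 T  6  6  6  6  5  4  5  5  5
 C  7  6  6  6  6  5  4  5  6

6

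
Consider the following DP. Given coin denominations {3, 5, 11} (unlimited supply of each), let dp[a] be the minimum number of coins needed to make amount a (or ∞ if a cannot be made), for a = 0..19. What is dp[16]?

2

 a  0  1  2  3  4  5  6  7  8  9 10 11 12 13 14 15 16 17 18 19
dp  0  -  -  1  -  1  2  -  2  3  2  1  4  3  2  3  2  3  4  3
(- denotes ∞ / unreachable)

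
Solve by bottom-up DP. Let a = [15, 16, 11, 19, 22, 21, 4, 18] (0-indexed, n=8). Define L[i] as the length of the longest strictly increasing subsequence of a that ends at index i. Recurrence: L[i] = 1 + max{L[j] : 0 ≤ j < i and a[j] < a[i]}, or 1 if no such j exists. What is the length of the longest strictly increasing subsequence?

4

   i    0    1    2    3    4    5    6    7
a[i]   15   16   11   19   22   21    4   18
L[i]    1    2    1    3    4    4    1    3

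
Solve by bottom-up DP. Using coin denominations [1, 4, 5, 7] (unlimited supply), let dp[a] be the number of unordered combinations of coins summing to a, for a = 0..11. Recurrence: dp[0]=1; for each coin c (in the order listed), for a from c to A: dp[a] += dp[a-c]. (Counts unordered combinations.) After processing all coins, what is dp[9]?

6

after  coin     0     1     2     3     4     5     6     7     8     9    10    11
          1     1     1     1     1     1     1     1     1     1     1     1     1
          4     1     1     1     1     2     2     2     2     3     3     3     3
          5     1     1     1     1     2     3     3     3     4     5     6     6
          7     1     1     1     1     2     3     3     4     5     6     7     8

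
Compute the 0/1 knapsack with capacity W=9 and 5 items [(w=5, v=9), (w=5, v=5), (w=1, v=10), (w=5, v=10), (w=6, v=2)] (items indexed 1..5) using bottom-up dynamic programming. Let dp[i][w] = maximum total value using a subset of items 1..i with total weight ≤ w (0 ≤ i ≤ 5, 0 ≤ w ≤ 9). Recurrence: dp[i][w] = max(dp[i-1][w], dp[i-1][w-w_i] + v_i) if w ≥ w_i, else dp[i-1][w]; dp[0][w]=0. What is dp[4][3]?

i\w   0   1   2   3   4   5   6   7   8   9
  0   0   0   0   0   0   0   0   0   0   0
  1   0   0   0   0   0   9   9   9   9   9
  2   0   0   0   0   0   9   9   9   9   9
  3   0  10  10  10  10  10  19  19  19  19
  4   0  10  10  10  10  10  20  20  20  20
  5   0  10  10  10  10  10  20  20  20  20

10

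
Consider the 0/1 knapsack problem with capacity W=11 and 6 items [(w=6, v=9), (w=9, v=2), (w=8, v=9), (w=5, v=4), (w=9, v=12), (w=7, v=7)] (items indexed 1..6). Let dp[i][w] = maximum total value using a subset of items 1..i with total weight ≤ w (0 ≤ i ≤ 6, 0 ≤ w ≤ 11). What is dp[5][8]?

i\w   0   1   2   3   4   5   6   7   8   9  10  11
  0   0   0   0   0   0   0   0   0   0   0   0   0
  1   0   0   0   0   0   0   9   9   9   9   9   9
  2   0   0   0   0   0   0   9   9   9   9   9   9
  3   0   0   0   0   0   0   9   9   9   9   9   9
  4   0   0   0   0   0   4   9   9   9   9   9  13
  5   0   0   0   0   0   4   9   9   9  12  12  13
  6   0   0   0   0   0   4   9   9   9  12  12  13

9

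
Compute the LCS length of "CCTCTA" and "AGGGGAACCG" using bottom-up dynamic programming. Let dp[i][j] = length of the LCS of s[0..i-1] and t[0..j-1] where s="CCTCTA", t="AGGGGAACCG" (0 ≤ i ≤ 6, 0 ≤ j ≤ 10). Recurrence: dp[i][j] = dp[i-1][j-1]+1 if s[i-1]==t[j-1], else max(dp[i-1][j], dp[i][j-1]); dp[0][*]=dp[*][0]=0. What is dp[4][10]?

2

   ''  A  G  G  G  G  A  A  C  C  G
''  0  0  0  0  0  0  0  0  0  0  0
 C  0  0  0  0  0  0  0  0  1  1  1
 C  0  0  0  0  0  0  0  0  1  2  2
 T  0  0  0  0  0  0  0  0  1  2  2
 C  0  0  0  0  0  0  0  0  1  2  2
 T  0  0  0  0  0  0  0  0  1  2  2
 A  0  1  1  1  1  1  1  1  1  2  2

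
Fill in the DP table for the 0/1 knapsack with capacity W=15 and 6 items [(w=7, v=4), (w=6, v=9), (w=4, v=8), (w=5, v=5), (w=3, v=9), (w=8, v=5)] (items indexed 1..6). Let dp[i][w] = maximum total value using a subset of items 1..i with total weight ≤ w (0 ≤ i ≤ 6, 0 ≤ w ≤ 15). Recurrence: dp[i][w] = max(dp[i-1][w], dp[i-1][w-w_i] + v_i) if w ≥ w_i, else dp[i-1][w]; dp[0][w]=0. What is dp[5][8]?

17

i\w   0   1   2   3   4   5   6   7   8   9  10  11  12  13  14  15
  0   0   0   0   0   0   0   0   0   0   0   0   0   0   0   0   0
  1   0   0   0   0   0   0   0   4   4   4   4   4   4   4   4   4
  2   0   0   0   0   0   0   9   9   9   9   9   9   9  13  13  13
  3   0   0   0   0   8   8   9   9   9   9  17  17  17  17  17  17
  4   0   0   0   0   8   8   9   9   9  13  17  17  17  17  17  22
  5   0   0   0   9   9   9   9  17  17  18  18  18  22  26  26  26
  6   0   0   0   9   9   9   9  17  17  18  18  18  22  26  26  26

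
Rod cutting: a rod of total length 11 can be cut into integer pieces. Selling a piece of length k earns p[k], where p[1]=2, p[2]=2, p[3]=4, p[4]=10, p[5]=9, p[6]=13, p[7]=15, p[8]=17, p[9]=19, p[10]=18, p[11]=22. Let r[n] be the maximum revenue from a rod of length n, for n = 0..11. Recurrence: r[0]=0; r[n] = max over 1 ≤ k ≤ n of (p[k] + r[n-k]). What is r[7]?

   n    0    1    2    3    4    5    6    7    8    9   10   11
r[n]    0    2    4    6   10   12   14   16   20   22   24   26

16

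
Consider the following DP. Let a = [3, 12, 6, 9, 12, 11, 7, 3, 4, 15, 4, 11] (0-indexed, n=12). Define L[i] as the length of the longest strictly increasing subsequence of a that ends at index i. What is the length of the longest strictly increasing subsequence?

5

   i    0    1    2    3    4    5    6    7    8    9   10   11
a[i]    3   12    6    9   12   11    7    3    4   15    4   11
L[i]    1    2    2    3    4    4    3    1    2    5    2    4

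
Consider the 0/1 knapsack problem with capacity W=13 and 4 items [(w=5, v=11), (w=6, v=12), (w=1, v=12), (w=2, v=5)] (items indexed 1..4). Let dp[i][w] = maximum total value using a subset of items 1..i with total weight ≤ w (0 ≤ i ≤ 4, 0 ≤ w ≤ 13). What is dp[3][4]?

i\w   0   1   2   3   4   5   6   7   8   9  10  11  12  13
  0   0   0   0   0   0   0   0   0   0   0   0   0   0   0
  1   0   0   0   0   0  11  11  11  11  11  11  11  11  11
  2   0   0   0   0   0  11  12  12  12  12  12  23  23  23
  3   0  12  12  12  12  12  23  24  24  24  24  24  35  35
  4   0  12  12  17  17  17  23  24  28  29  29  29  35  35

12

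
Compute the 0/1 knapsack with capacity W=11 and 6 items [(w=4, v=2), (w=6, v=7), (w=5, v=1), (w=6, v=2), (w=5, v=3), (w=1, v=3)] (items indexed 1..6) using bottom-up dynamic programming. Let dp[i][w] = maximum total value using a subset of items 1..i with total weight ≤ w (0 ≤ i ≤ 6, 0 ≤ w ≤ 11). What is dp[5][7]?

i\w   0   1   2   3   4   5   6   7   8   9  10  11
  0   0   0   0   0   0   0   0   0   0   0   0   0
  1   0   0   0   0   2   2   2   2   2   2   2   2
  2   0   0   0   0   2   2   7   7   7   7   9   9
  3   0   0   0   0   2   2   7   7   7   7   9   9
  4   0   0   0   0   2   2   7   7   7   7   9   9
  5   0   0   0   0   2   3   7   7   7   7   9  10
  6   0   3   3   3   3   5   7  10  10  10  10  12

7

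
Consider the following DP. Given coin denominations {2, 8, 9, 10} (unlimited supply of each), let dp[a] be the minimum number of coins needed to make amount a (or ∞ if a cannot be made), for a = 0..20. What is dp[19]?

2

 a  0  1  2  3  4  5  6  7  8  9 10 11 12 13 14 15 16 17 18 19 20
dp  0  -  1  -  2  -  3  -  1  1  1  2  2  3  3  4  2  2  2  2  2
(- denotes ∞ / unreachable)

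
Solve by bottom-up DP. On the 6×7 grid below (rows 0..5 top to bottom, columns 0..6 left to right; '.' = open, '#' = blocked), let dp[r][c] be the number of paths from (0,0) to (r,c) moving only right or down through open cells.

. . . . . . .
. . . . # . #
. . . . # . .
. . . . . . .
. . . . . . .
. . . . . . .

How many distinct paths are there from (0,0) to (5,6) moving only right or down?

r\c   0   1   2   3   4   5   6
  0   1   1   1   1   1   1   1
  1   1   2   3   4   0   1   0
  2   1   3   6  10   0   1   1
  3   1   4  10  20  20  21  22
  4   1   5  15  35  55  76  98
  5   1   6  21  56 111 187 285

285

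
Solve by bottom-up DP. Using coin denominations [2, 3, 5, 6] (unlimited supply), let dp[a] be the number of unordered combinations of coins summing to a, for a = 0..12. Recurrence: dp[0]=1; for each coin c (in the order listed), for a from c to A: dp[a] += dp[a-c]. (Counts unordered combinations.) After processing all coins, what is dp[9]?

after  coin     0     1     2     3     4     5     6     7     8     9    10    11    12
          2     1     0     1     0     1     0     1     0     1     0     1     0     1
          3     1     0     1     1     1     1     2     1     2     2     2     2     3
          5     1     0     1     1     1     2     2     2     3     3     4     4     5
          6     1     0     1     1     1     2     3     2     4     4     5     6     8

4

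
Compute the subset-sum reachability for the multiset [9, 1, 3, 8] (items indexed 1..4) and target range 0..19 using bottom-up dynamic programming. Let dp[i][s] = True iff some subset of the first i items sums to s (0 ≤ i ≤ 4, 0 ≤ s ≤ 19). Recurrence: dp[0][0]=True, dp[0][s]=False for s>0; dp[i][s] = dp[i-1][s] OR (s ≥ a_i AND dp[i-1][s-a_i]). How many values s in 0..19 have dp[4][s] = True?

12

i\s   0   1   2   3   4   5   6   7   8   9  10  11  12  13  14  15  16  17  18  19
  0   T   F   F   F   F   F   F   F   F   F   F   F   F   F   F   F   F   F   F   F
  1   T   F   F   F   F   F   F   F   F   T   F   F   F   F   F   F   F   F   F   F
  2   T   T   F   F   F   F   F   F   F   T   T   F   F   F   F   F   F   F   F   F
  3   T   T   F   T   T   F   F   F   F   T   T   F   T   T   F   F   F   F   F   F
  4   T   T   F   T   T   F   F   F   T   T   T   T   T   T   F   F   F   T   T   F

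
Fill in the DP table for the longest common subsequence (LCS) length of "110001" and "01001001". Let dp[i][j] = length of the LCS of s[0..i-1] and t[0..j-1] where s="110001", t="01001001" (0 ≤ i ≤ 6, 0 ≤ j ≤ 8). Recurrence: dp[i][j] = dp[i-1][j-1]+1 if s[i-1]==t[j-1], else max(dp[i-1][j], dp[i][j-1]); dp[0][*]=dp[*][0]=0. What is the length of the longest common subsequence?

5

   ''  0  1  0  0  1  0  0  1
''  0  0  0  0  0  0  0  0  0
 1  0  0  1  1  1  1  1  1  1
 1  0  0  1  1  1  2  2  2  2
 0  0  1  1  2  2  2  3  3  3
 0  0  1  1  2  3  3  3  4  4
 0  0  1  1  2  3  3  4  4  4
 1  0  1  2  2  3  4  4  4  5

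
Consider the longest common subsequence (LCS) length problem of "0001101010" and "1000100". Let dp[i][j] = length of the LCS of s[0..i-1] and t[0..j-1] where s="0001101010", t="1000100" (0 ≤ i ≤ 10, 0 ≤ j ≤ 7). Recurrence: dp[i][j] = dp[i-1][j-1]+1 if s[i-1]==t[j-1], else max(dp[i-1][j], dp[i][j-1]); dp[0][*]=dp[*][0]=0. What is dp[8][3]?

3

   ''  1  0  0  0  1  0  0
''  0  0  0  0  0  0  0  0
 0  0  0  1  1  1  1  1  1
 0  0  0  1  2  2  2  2  2
 0  0  0  1  2  3  3  3  3
 1  0  1  1  2  3  4  4  4
 1  0  1  1  2  3  4  4  4
 0  0  1  2  2  3  4  5  5
 1  0  1  2  2  3  4  5  5
 0  0  1  2  3  3  4  5  6
 1  0  1  2  3  3  4  5  6
 0  0  1  2  3  4  4  5  6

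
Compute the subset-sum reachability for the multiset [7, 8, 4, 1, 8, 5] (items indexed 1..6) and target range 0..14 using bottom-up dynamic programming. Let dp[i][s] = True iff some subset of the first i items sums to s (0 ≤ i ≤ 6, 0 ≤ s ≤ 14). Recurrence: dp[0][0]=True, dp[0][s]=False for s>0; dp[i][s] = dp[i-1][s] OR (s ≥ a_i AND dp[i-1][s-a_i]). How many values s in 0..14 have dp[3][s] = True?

6

i\s   0   1   2   3   4   5   6   7   8   9  10  11  12  13  14
  0   T   F   F   F   F   F   F   F   F   F   F   F   F   F   F
  1   T   F   F   F   F   F   F   T   F   F   F   F   F   F   F
  2   T   F   F   F   F   F   F   T   T   F   F   F   F   F   F
  3   T   F   F   F   T   F   F   T   T   F   F   T   T   F   F
  4   T   T   F   F   T   T   F   T   T   T   F   T   T   T   F
  5   T   T   F   F   T   T   F   T   T   T   F   T   T   T   F
  6   T   T   F   F   T   T   T   T   T   T   T   T   T   T   T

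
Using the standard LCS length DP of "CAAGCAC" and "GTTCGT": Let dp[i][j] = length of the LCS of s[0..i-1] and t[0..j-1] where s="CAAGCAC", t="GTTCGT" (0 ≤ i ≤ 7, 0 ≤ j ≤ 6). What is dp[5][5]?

2

   ''  G  T  T  C  G  T
''  0  0  0  0  0  0  0
 C  0  0  0  0  1  1  1
 A  0  0  0  0  1  1  1
 A  0  0  0  0  1  1  1
 G  0  1  1  1  1  2  2
 C  0  1  1  1  2  2  2
 A  0  1  1  1  2  2  2
 C  0  1  1  1  2  2  2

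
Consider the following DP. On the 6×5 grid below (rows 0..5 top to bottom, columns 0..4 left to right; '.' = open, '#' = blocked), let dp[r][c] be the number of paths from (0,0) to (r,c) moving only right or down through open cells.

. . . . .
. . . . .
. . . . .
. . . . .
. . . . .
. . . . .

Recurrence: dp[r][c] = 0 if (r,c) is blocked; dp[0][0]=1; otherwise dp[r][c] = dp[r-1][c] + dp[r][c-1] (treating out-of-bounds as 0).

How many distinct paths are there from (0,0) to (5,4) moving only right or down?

r\c   0   1   2   3   4
  0   1   1   1   1   1
  1   1   2   3   4   5
  2   1   3   6  10  15
  3   1   4  10  20  35
  4   1   5  15  35  70
  5   1   6  21  56 126

126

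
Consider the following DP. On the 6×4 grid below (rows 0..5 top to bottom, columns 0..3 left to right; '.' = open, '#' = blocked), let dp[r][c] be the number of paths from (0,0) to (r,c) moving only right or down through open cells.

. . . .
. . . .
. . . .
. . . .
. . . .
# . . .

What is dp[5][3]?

55

r\c   0   1   2   3
  0   1   1   1   1
  1   1   2   3   4
  2   1   3   6  10
  3   1   4  10  20
  4   1   5  15  35
  5   0   5  20  55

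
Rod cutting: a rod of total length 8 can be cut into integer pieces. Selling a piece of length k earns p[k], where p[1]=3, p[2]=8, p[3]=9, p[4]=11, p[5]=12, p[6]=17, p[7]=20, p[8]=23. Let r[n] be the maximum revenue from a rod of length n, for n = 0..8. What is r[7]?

27

   n    0    1    2    3    4    5    6    7    8
r[n]    0    3    8   11   16   19   24   27   32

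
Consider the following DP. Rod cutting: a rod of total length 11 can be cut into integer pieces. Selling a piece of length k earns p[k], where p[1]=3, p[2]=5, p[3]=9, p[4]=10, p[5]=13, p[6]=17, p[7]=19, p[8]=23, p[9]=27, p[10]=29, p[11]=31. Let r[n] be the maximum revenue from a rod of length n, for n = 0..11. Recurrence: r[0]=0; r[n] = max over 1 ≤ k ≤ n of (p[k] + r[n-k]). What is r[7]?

   n    0    1    2    3    4    5    6    7    8    9   10   11
r[n]    0    3    6    9   12   15   18   21   24   27   30   33

21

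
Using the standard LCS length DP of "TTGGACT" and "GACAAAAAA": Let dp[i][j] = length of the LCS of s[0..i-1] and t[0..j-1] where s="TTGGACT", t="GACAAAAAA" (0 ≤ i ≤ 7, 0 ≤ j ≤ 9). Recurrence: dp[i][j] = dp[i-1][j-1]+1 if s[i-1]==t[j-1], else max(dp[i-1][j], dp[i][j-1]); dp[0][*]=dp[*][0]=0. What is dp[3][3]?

   ''  G  A  C  A  A  A  A  A  A
''  0  0  0  0  0  0  0  0  0  0
 T  0  0  0  0  0  0  0  0  0  0
 T  0  0  0  0  0  0  0  0  0  0
 G  0  1  1  1  1  1  1  1  1  1
 G  0  1  1  1  1  1  1  1  1  1
 A  0  1  2  2  2  2  2  2  2  2
 C  0  1  2  3  3  3  3  3  3  3
 T  0  1  2  3  3  3  3  3  3  3

1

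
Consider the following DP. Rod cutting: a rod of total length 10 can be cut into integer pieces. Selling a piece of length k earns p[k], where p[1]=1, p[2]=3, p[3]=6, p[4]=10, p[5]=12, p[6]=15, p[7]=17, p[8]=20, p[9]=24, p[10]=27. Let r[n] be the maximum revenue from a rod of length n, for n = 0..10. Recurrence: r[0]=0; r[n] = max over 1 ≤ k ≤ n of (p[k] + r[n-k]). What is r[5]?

12

   n    0    1    2    3    4    5    6    7    8    9   10
r[n]    0    1    3    6   10   12   15   17   20   24   27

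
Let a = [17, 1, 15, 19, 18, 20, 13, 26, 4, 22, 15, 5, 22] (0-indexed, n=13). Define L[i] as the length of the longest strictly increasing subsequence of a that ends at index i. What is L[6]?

   i    0    1    2    3    4    5    6    7    8    9   10   11   12
a[i]   17    1   15   19   18   20   13   26    4   22   15    5   22
L[i]    1    1    2    3    3    4    2    5    2    5    3    3    5

2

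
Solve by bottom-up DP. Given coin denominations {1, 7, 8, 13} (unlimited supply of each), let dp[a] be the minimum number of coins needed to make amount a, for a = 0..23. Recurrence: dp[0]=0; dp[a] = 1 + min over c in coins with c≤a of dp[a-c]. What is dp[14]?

2

 a  0  1  2  3  4  5  6  7  8  9 10 11 12 13 14 15 16 17 18 19 20 21 22 23
dp  0  1  2  3  4  5  6  1  1  2  3  4  5  1  2  2  2  3  4  5  2  2  3  3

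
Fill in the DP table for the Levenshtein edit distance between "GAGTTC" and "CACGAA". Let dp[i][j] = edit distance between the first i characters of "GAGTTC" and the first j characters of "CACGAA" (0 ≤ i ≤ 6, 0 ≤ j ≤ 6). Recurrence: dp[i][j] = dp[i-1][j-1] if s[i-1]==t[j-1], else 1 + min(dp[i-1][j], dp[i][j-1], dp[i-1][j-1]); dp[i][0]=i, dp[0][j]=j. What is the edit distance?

5

   ''  C  A  C  G  A  A
''  0  1  2  3  4  5  6
 G  1  1  2  3  3  4  5
 A  2  2  1  2  3  3  4
 G  3  3  2  2  2  3  4
 T  4  4  3  3  3  3  4
 T  5  5  4  4  4  4  4
 C  6  5  5  4  5  5  5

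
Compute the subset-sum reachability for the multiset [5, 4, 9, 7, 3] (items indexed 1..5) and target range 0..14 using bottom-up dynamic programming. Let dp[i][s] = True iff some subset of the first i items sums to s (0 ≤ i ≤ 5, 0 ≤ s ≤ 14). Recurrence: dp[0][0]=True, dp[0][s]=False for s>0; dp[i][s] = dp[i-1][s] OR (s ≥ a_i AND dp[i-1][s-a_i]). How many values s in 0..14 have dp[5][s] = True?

i\s   0   1   2   3   4   5   6   7   8   9  10  11  12  13  14
  0   T   F   F   F   F   F   F   F   F   F   F   F   F   F   F
  1   T   F   F   F   F   T   F   F   F   F   F   F   F   F   F
  2   T   F   F   F   T   T   F   F   F   T   F   F   F   F   F
  3   T   F   F   F   T   T   F   F   F   T   F   F   F   T   T
  4   T   F   F   F   T   T   F   T   F   T   F   T   T   T   T
  5   T   F   F   T   T   T   F   T   T   T   T   T   T   T   T

12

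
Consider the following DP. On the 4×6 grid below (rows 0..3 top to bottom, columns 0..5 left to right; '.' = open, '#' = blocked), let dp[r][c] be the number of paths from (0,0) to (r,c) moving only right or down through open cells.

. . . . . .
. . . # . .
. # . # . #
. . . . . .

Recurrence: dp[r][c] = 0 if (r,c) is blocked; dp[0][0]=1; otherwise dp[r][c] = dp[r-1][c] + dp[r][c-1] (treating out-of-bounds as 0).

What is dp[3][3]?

r\c   0   1   2   3   4   5
  0   1   1   1   1   1   1
  1   1   2   3   0   1   2
  2   1   0   3   0   1   0
  3   1   1   4   4   5   5

4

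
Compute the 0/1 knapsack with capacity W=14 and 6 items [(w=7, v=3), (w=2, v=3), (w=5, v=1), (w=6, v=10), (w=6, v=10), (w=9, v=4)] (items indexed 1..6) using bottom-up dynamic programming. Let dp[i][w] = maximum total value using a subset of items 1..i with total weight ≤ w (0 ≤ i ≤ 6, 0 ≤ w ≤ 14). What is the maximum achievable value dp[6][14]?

23

i\w   0   1   2   3   4   5   6   7   8   9  10  11  12  13  14
  0   0   0   0   0   0   0   0   0   0   0   0   0   0   0   0
  1   0   0   0   0   0   0   0   3   3   3   3   3   3   3   3
  2   0   0   3   3   3   3   3   3   3   6   6   6   6   6   6
  3   0   0   3   3   3   3   3   4   4   6   6   6   6   6   7
  4   0   0   3   3   3   3  10  10  13  13  13  13  13  14  14
  5   0   0   3   3   3   3  10  10  13  13  13  13  20  20  23
  6   0   0   3   3   3   3  10  10  13  13  13  13  20  20  23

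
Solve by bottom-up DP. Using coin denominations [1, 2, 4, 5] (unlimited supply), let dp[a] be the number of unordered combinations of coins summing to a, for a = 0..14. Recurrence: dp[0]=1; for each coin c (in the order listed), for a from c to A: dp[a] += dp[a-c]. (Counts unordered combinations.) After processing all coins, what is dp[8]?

after  coin     0     1     2     3     4     5     6     7     8     9    10    11    12    13    14
          1     1     1     1     1     1     1     1     1     1     1     1     1     1     1     1
          2     1     1     2     2     3     3     4     4     5     5     6     6     7     7     8
          4     1     1     2     2     4     4     6     6     9     9    12    12    16    16    20
          5     1     1     2     2     4     5     7     8    11    13    17    19    24    27    33

11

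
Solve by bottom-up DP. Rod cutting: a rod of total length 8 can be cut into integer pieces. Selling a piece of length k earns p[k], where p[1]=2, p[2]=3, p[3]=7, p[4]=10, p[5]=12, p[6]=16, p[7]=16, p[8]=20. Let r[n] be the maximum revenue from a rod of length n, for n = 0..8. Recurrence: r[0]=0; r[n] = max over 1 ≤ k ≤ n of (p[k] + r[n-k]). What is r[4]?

   n    0    1    2    3    4    5    6    7    8
r[n]    0    2    4    7   10   12   16   18   20

10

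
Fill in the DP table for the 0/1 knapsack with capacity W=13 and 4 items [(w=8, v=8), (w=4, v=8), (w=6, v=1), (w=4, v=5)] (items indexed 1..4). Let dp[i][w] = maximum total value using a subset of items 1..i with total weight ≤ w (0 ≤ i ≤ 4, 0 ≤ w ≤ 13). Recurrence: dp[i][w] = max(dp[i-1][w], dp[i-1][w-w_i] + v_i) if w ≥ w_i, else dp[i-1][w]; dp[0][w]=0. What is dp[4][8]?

i\w   0   1   2   3   4   5   6   7   8   9  10  11  12  13
  0   0   0   0   0   0   0   0   0   0   0   0   0   0   0
  1   0   0   0   0   0   0   0   0   8   8   8   8   8   8
  2   0   0   0   0   8   8   8   8   8   8   8   8  16  16
  3   0   0   0   0   8   8   8   8   8   8   9   9  16  16
  4   0   0   0   0   8   8   8   8  13  13  13  13  16  16

13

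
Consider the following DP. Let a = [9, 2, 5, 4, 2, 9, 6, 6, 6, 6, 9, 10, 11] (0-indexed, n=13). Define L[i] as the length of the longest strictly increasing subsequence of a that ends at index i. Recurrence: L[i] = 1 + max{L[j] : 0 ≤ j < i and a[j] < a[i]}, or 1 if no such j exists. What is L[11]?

   i    0    1    2    3    4    5    6    7    8    9   10   11   12
a[i]    9    2    5    4    2    9    6    6    6    6    9   10   11
L[i]    1    1    2    2    1    3    3    3    3    3    4    5    6

5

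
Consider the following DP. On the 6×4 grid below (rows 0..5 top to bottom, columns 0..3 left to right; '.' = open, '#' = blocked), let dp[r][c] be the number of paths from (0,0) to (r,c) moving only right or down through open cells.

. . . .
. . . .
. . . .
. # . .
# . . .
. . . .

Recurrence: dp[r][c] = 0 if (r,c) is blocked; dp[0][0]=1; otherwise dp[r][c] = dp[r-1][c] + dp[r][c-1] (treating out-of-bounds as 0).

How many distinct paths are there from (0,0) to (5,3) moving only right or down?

r\c   0   1   2   3
  0   1   1   1   1
  1   1   2   3   4
  2   1   3   6  10
  3   1   0   6  16
  4   0   0   6  22
  5   0   0   6  28

28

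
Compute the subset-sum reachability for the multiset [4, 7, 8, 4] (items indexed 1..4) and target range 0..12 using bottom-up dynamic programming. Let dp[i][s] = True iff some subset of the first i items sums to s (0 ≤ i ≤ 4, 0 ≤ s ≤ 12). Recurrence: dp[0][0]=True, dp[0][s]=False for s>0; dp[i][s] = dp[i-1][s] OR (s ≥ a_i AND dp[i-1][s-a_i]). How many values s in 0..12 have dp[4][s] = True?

6

i\s   0   1   2   3   4   5   6   7   8   9  10  11  12
  0   T   F   F   F   F   F   F   F   F   F   F   F   F
  1   T   F   F   F   T   F   F   F   F   F   F   F   F
  2   T   F   F   F   T   F   F   T   F   F   F   T   F
  3   T   F   F   F   T   F   F   T   T   F   F   T   T
  4   T   F   F   F   T   F   F   T   T   F   F   T   T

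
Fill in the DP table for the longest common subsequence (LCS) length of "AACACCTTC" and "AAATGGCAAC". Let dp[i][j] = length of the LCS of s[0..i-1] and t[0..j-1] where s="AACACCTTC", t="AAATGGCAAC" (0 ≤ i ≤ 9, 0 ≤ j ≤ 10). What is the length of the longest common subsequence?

   ''  A  A  A  T  G  G  C  A  A  C
''  0  0  0  0  0  0  0  0  0  0  0
 A  0  1  1  1  1  1  1  1  1  1  1
 A  0  1  2  2  2  2  2  2  2  2  2
 C  0  1  2  2  2  2  2  3  3  3  3
 A  0  1  2  3  3  3  3  3  4  4  4
 C  0  1  2  3  3  3  3  4  4  4  5
 C  0  1  2  3  3  3  3  4  4  4  5
 T  0  1  2  3  4  4  4  4  4  4  5
 T  0  1  2  3  4  4  4  4  4  4  5
 C  0  1  2  3  4  4  4  5  5  5  5

5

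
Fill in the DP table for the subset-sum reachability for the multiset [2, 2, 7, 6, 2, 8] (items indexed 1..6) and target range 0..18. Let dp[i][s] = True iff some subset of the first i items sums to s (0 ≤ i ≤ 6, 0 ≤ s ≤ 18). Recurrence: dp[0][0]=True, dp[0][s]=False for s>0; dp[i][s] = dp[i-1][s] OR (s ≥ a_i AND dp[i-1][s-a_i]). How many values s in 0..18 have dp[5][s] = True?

13

i\s   0   1   2   3   4   5   6   7   8   9  10  11  12  13  14  15  16  17  18
  0   T   F   F   F   F   F   F   F   F   F   F   F   F   F   F   F   F   F   F
  1   T   F   T   F   F   F   F   F   F   F   F   F   F   F   F   F   F   F   F
  2   T   F   T   F   T   F   F   F   F   F   F   F   F   F   F   F   F   F   F
  3   T   F   T   F   T   F   F   T   F   T   F   T   F   F   F   F   F   F   F
  4   T   F   T   F   T   F   T   T   T   T   T   T   F   T   F   T   F   T   F
  5   T   F   T   F   T   F   T   T   T   T   T   T   T   T   F   T   F   T   F
  6   T   F   T   F   T   F   T   T   T   T   T   T   T   T   T   T   T   T   T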